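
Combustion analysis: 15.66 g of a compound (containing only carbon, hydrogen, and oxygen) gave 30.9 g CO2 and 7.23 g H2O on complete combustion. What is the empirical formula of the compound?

C7H8O4

mol C = 30.9 / 44.01 = 0.7021; mass C = 0.7021 × 12.01 = 8.432 g
mol H = 2 × (7.23 / 18.02) = 0.8024; mass H = 0.8024 × 1.008 = 0.8089 g
mass O = 15.66 − (9.241) = 6.419 g → mol O = 0.4012
Divide by the smallest (0.4012 mol O): C 1.750, H 2.000, O 1.000
Multiply by 4: C 7.00, H 8.00, O 4.00 → C7H8O4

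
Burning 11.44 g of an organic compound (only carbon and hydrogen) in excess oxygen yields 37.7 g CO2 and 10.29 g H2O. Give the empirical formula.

C3H4

mol C = 37.7 / 44.01 = 0.8566; mass C = 0.8566 × 12.01 = 10.29 g
mol H = 2 × (10.29 / 18.02) = 1.142; mass H = 1.142 × 1.008 = 1.151 g
Divide by the smallest (0.8566 mol C): C 1.000, H 1.333
Scaling by 3: C 3.00, H 4.00 → C3H4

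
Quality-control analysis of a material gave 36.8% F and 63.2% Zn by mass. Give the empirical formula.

Assume 100 g: 36.8 g F, 63.2 g Zn.
F: 36.8 g ÷ 19.00 g/mol = 1.937 mol
Zn: 63.2 g ÷ 65.38 g/mol = 0.9667 mol
Smallest is Zn at 0.9667 mol; normalising gives F 2.004, Zn 1.000
→ F2Zn

F2Zn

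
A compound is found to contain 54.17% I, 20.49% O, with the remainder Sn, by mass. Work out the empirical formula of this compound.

I2O6Sn

Assume 100 g: 54.17 g I, 20.49 g O, 25.34 g Sn.
I: 54.17 g ÷ 126.90 g/mol = 0.4269 mol
O: 20.49 g ÷ 16.00 g/mol = 1.281 mol
Sn: 25.34 g ÷ 118.71 g/mol = 0.2135 mol
Smallest is Sn at 0.2135 mol; normalising gives I 2.000, O 5.999, Sn 1.000
Ratio ≈ 2:6:1, so the empirical formula is I2O6Sn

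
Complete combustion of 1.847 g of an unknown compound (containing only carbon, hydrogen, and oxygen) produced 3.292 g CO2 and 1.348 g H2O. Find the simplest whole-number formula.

mol C = 3.292 / 44.01 = 0.07480; mass C = 0.07480 × 12.01 = 0.8984 g
mol H = 2 × (1.348 / 18.02) = 0.1496; mass H = 0.1496 × 1.008 = 0.1508 g
mass O = 1.847 − (1.049) = 0.7978 g → mol O = 0.04986
Ratios (÷ 0.04986): C 1.500, H 3.000, O 1.000
Scaling by 2: C 3.00, H 6.00, O 2.00 → C3H6O2

C3H6O2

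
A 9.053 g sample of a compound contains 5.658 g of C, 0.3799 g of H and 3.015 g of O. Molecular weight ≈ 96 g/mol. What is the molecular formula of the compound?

C5H4O2

Moles — C: 5.658 / 12.01 = 0.4711 mol; H: 0.3799 / 1.008 = 0.3769 mol; O: 3.015 / 16.00 = 0.1884 mol
Divide by the smallest (0.1884 mol O): C 2.500, H 2.000, O 1.000
×2: C 5.00, H 4.00, O 2.00 → C5H4O2
Empirical-formula mass = 96.08 g/mol
n = 96 / 96.08 = 1.00 ≈ 1
Molecular formula = empirical formula = C5H4O2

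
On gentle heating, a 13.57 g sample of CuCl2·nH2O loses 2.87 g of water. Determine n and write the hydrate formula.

CuCl2·2H2O

Mass of anhydrous CuCl2 = 13.57 − 2.87 = 10.7 g
mol H2O = 2.87 / 18.02 = 0.1593
Molar mass of CuCl2 = 134.45 g/mol → mol CuCl2 = 10.7 / 134.45 = 0.07958
n = 0.1593 / 0.07958 = 2.00 ≈ 2 → CuCl2·2H2O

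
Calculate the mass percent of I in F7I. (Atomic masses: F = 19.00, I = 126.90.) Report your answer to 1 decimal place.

Molar mass = 7(19.00) + 1(126.90) = 259.900 g/mol
Mass of I per mole = 1 × 126.90 = 126.900 g
% I = 126.900 / 259.900 × 100 = 48.8%

48.8%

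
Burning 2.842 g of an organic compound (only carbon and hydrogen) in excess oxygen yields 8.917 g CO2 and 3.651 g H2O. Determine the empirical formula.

CH2

mol C = 8.917 / 44.01 = 0.2026; mass C = 0.2026 × 12.01 = 2.433 g
mol H = 2 × (3.651 / 18.02) = 0.4052; mass H = 0.4052 × 1.008 = 0.4085 g
Divide by the smallest (0.2026 mol C): C 1.000, H 2.000
≈ 1:2 → CH2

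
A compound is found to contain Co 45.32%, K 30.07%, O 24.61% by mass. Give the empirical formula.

Assume 100 g: 45.32 g Co, 30.07 g K, 24.61 g O.
Co: 45.32 g ÷ 58.93 g/mol = 0.769 mol
K: 30.07 g ÷ 39.10 g/mol = 0.7691 mol
O: 24.61 g ÷ 16.00 g/mol = 1.538 mol
Divide by the smallest (0.769 mol Co): Co 1.000, K 1.000, O 2.000
Ratio ≈ 1:1:2, so the empirical formula is CoKO2

CoKO2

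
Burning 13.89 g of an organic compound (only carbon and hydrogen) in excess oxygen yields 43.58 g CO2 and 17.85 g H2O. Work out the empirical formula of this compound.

CH2

mol C = 43.58 / 44.01 = 0.9902; mass C = 0.9902 × 12.01 = 11.89 g
mol H = 2 × (17.85 / 18.02) = 1.981; mass H = 1.981 × 1.008 = 1.997 g
Ratios (÷ 0.9902): C 1.000, H 2.001
≈ 1:2 → CH2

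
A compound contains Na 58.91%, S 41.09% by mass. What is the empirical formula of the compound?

Assume 100 g: 58.91 g Na, 41.09 g S.
n(Na) = 58.91/22.99 = 2.562, n(S) = 41.09/32.07 = 1.281
Ratios (÷ 1.281): Na 2.000, S 1.000
→ Na2S

Na2S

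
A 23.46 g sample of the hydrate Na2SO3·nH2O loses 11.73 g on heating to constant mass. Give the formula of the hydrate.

Mass of anhydrous Na2SO3 = 23.46 − 11.73 = 11.73 g
mol H2O = 11.73 / 18.02 = 0.6509
Molar mass of Na2SO3 = 126.05 g/mol → mol Na2SO3 = 11.73 / 126.05 = 0.09306
n = 0.6509 / 0.09306 = 7.00 ≈ 7 → Na2SO3·7H2O

Na2SO3·7H2O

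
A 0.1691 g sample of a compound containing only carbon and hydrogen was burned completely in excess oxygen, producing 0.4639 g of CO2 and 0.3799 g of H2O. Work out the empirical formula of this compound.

CH4

mol C = 0.4639 / 44.01 = 0.01054; mass C = 0.01054 × 12.01 = 0.1266 g
mol H = 2 × (0.3799 / 18.02) = 0.04216; mass H = 0.04216 × 1.008 = 0.04250 g
Ratios (÷ 0.01054): C 1.000, H 4.000
→ CH4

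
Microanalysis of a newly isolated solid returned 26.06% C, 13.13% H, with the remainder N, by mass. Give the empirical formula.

CH6N2

Assume 100 g: 26.06 g C, 13.13 g H, 60.81 g N.
C: 26.06 g ÷ 12.01 g/mol = 2.17 mol
H: 13.13 g ÷ 1.008 g/mol = 13.03 mol
N: 60.81 g ÷ 14.01 g/mol = 4.34 mol
Ratios (÷ 2.17): C 1.000, H 6.003, N 2.000
→ CH6N2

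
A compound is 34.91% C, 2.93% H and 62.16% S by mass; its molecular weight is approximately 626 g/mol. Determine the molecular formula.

Assume 100 g: 34.91 g C, 2.93 g H, 62.16 g S.
C: 34.91 g ÷ 12.01 g/mol = 2.907 mol
H: 2.93 g ÷ 1.008 g/mol = 2.907 mol
S: 62.16 g ÷ 32.07 g/mol = 1.938 mol
Ratios (÷ 1.938): C 1.500, H 1.500, S 1.000
Scaling by 2: C 3.00, H 3.00, S 2.00 → C3H3S2
Empirical-formula mass = 103.19 g/mol
n = 626 / 103.19 = 6.07 ≈ 6
Molecular formula = (C3H3S2)×6 = C18H18S12

C18H18S12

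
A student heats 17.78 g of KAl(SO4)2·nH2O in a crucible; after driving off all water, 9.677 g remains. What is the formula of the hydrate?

KAl(SO4)2·12H2O

Mass of water lost = 17.78 − 9.677 = 8.103 g → 8.103 / 18.02 = 0.4497 mol H2O
Molar mass of KAl(SO4)2 = 258.22 g/mol → mol KAl(SO4)2 = 9.677 / 258.22 = 0.03748
n = 0.4497 / 0.03748 = 12.00 ≈ 12 → KAl(SO4)2·12H2O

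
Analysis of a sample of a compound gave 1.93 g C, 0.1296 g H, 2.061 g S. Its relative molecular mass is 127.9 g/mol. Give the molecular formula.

Moles — C: 1.93 / 12.01 = 0.1607 mol; H: 0.1296 / 1.008 = 0.1286 mol; S: 2.061 / 32.07 = 0.06427 mol
Divide by the smallest (0.06427 mol S): C 2.501, H 2.001, S 1.000
×2: C 5.00, H 4.00, S 2.00 → C5H4S2
Empirical-formula mass = 128.22 g/mol
n = 127.9 / 128.22 = 1.00 ≈ 1
Molecular formula = empirical formula = C5H4S2

C5H4S2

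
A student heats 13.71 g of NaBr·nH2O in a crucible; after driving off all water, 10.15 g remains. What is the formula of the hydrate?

Mass of water lost = 13.71 − 10.15 = 3.56 g → 3.56 / 18.02 = 0.1976 mol H2O
Molar mass of NaBr = 102.89 g/mol → mol NaBr = 10.15 / 102.89 = 0.09865
n = 0.1976 / 0.09865 = 2.00 ≈ 2 → NaBr·2H2O

NaBr·2H2O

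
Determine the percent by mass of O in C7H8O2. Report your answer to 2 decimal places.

Molar mass = 7(12.01) + 8(1.008) + 2(16.00) = 124.134 g/mol
Mass of O per mole = 2 × 16.00 = 32.000 g
% O = 32.000 / 124.134 × 100 = 25.78%

25.78%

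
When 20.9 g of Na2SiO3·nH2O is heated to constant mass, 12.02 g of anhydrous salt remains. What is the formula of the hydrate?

Mass of water lost = 20.9 − 12.02 = 8.88 g → 8.88 / 18.02 = 0.4928 mol H2O
Molar mass of Na2SiO3 = 122.07 g/mol → mol Na2SiO3 = 12.02 / 122.07 = 0.09847
n = 0.4928 / 0.09847 = 5.00 ≈ 5 → Na2SiO3·5H2O

Na2SiO3·5H2O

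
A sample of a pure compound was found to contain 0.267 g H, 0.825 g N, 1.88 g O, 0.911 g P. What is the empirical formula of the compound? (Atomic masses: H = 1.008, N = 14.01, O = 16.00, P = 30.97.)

H9N2O4P

Moles — H: 0.267 / 1.008 = 0.2649 mol; N: 0.825 / 14.01 = 0.05889 mol; O: 1.88 / 16.00 = 0.1175 mol; P: 0.911 / 30.97 = 0.02942 mol
Ratios (÷ 0.02942): H 9.005, N 2.002, O 3.994, P 1.000
Ratio ≈ 9:2:4:1, so the empirical formula is H9N2O4P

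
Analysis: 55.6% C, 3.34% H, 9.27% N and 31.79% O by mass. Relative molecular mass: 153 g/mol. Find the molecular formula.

C7H5NO3

Assume 100 g: 55.6 g C, 3.34 g H, 9.27 g N, 31.79 g O.
Moles — C: 55.6 / 12.01 = 4.629 mol; H: 3.34 / 1.008 = 3.313 mol; N: 9.27 / 14.01 = 0.6617 mol; O: 31.79 / 16.00 = 1.987 mol
Divide by the smallest (0.6617 mol N): C 6.997, H 5.008, N 1.000, O 3.003
→ C7H5NO3
Empirical-formula mass = 151.12 g/mol
n = 153 / 151.12 = 1.01 ≈ 1
Molecular formula = empirical formula = C7H5NO3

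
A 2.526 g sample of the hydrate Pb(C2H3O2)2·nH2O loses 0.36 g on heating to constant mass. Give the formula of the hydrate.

Pb(C2H3O2)2·3H2O

Mass of anhydrous Pb(C2H3O2)2 = 2.526 − 0.36 = 2.166 g
mol H2O = 0.36 / 18.02 = 0.01998
Molar mass of Pb(C2H3O2)2 = 325.29 g/mol → mol Pb(C2H3O2)2 = 2.166 / 325.29 = 0.006659
n = 0.01998 / 0.006659 = 3.00 ≈ 3 → Pb(C2H3O2)2·3H2O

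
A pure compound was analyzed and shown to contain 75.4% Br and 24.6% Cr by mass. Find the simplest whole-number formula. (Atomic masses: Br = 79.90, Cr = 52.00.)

Br2Cr

Assume 100 g: 75.4 g Br, 24.6 g Cr.
Moles — Br: 75.4 / 79.90 = 0.9437 mol; Cr: 24.6 / 52.00 = 0.4731 mol
Ratios (÷ 0.4731): Br 1.995, Cr 1.000
Ratio ≈ 2:1, so the empirical formula is Br2Cr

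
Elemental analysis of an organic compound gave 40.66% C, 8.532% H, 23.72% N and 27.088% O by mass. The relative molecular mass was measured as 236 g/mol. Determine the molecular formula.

Assume 100 g: 40.66 g C, 8.532 g H, 23.72 g N, 27.088 g O.
n(C) = 40.66/12.01 = 3.386, n(H) = 8.532/1.008 = 8.464, n(N) = 23.72/14.01 = 1.693, n(O) = 27.088/16.00 = 1.693
Divide by the smallest (1.693 mol O): C 2.000, H 5.000, N 1.000, O 1.000
Ratio ≈ 2:5:1:1, so the empirical formula is C2H5NO
Empirical-formula mass = 59.07 g/mol
n = 236 / 59.07 = 4.00 ≈ 4
Molecular formula = (C2H5NO)×4 = C8H20N4O4

C8H20N4O4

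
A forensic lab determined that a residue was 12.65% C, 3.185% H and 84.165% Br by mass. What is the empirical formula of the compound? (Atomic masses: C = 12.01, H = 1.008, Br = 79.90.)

Assume 100 g: 12.65 g C, 3.185 g H, 84.165 g Br.
n(C) = 12.65/12.01 = 1.053, n(H) = 3.185/1.008 = 3.16, n(Br) = 84.165/79.90 = 1.053
Divide by the smallest (1.053 mol C): C 1.000, H 3.000, Br 1.000
≈ 1:3:1 → CH3Br

CH3Br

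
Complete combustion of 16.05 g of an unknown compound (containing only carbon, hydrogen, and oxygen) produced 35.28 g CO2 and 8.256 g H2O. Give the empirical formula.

C7H8O3

mol C = 35.28 / 44.01 = 0.8016; mass C = 0.8016 × 12.01 = 9.628 g
mol H = 2 × (8.256 / 18.02) = 0.9163; mass H = 0.9163 × 1.008 = 0.9236 g
mass O = 16.05 − (10.55) = 5.499 g → mol O = 0.3437
Ratios (÷ 0.3437): C 2.333, H 2.666, O 1.000
×3: C 7.00, H 8.00, O 3.00 → C7H8O3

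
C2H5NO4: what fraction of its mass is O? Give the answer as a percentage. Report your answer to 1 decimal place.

Molar mass = 2(12.01) + 5(1.008) + 1(14.01) + 4(16.00) = 107.070 g/mol
Mass of O per mole = 4 × 16.00 = 64.000 g
% O = 64.000 / 107.070 × 100 = 59.8%

59.8%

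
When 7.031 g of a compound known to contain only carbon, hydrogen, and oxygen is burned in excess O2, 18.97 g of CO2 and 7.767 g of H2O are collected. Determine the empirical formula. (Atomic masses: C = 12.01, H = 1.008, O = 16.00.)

C7H14O

mol C = 18.97 / 44.01 = 0.4310; mass C = 0.4310 × 12.01 = 5.177 g
mol H = 2 × (7.767 / 18.02) = 0.8620; mass H = 0.8620 × 1.008 = 0.8689 g
mass O = 7.031 − (6.046) = 0.9853 g → mol O = 0.06158
Divide by the smallest (0.06158 mol O): C 7.000, H 13.999, O 1.000
Ratio ≈ 7:14:1, so the empirical formula is C7H14O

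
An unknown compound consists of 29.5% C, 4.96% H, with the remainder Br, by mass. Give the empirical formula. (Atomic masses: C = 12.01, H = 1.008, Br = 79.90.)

C3H6Br

Assume 100 g: 29.5 g C, 4.96 g H, 65.54 g Br.
n(C) = 29.5/12.01 = 2.456, n(H) = 4.96/1.008 = 4.921, n(Br) = 65.54/79.90 = 0.8203
Ratios (÷ 0.8203): C 2.994, H 5.999, Br 1.000
→ C3H6Br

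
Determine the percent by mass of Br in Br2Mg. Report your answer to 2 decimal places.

86.80%

Molar mass = 2(79.90) + 1(24.31) = 184.110 g/mol
Mass of Br per mole = 2 × 79.90 = 159.800 g
% Br = 159.800 / 184.110 × 100 = 86.80%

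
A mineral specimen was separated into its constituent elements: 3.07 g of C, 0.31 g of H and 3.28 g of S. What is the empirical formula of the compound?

n(C) = 3.07/12.01 = 0.2556, n(H) = 0.31/1.008 = 0.3075, n(S) = 3.28/32.07 = 0.1023
Smallest is S at 0.1023 mol; normalising gives C 2.499, H 3.007, S 1.000
×2: C 5.00, H 6.01, S 2.00 → C5H6S2

C5H6S2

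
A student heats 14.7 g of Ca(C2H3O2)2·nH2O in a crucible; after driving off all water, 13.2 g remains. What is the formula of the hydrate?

Ca(C2H3O2)2·H2O

Mass of water lost = 14.7 − 13.2 = 1.5 g → 1.5 / 18.02 = 0.08324 mol H2O
Molar mass of Ca(C2H3O2)2 = 158.17 g/mol → mol Ca(C2H3O2)2 = 13.2 / 158.17 = 0.08346
n = 0.08324 / 0.08346 = 1.00 ≈ 1 → Ca(C2H3O2)2·H2O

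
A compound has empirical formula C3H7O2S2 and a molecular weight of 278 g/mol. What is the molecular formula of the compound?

Empirical-formula mass = 139.23 g/mol
n = 278 / 139.23 = 2.00 ≈ 2
Molecular formula = (C3H7O2S2)2 = C6H14O4S4

C6H14O4S4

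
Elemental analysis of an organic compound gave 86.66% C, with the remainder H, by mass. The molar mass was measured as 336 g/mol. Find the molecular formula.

C24H44

Assume 100 g: 86.66 g C, 13.34 g H.
Moles — C: 86.66 / 12.01 = 7.216 mol; H: 13.34 / 1.008 = 13.23 mol
Smallest is C at 7.216 mol; normalising gives C 1.000, H 1.834
Scaling by 6: C 6.00, H 11.00 → C6H11
Empirical-formula mass = 83.15 g/mol
n = 336 / 83.15 = 4.04 ≈ 4
Molecular formula = (C6H11)×4 = C24H44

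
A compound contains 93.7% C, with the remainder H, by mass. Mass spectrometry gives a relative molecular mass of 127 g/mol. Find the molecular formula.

Assume 100 g: 93.7 g C, 6.3 g H.
C: 93.7 g ÷ 12.01 g/mol = 7.802 mol
H: 6.3 g ÷ 1.008 g/mol = 6.25 mol
Divide by the smallest (6.25 mol H): C 1.248, H 1.000
Scaling by 4: C 4.99, H 4.00 → C5H4
Empirical-formula mass = 64.08 g/mol
n = 127 / 64.08 = 1.98 ≈ 2
Molecular formula = (C5H4)×2 = C10H8

C10H8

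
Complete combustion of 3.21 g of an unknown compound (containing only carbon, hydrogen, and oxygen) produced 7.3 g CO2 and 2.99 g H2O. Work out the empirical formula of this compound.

C3H6O

mol C = 7.3 / 44.01 = 0.1659; mass C = 0.1659 × 12.01 = 1.992 g
mol H = 2 × (2.99 / 18.02) = 0.3319; mass H = 0.3319 × 1.008 = 0.3345 g
mass O = 3.21 − (2.327) = 0.8834 g → mol O = 0.05521
Divide by the smallest (0.05521 mol O): C 3.004, H 6.011, O 1.000
Ratio ≈ 3:6:1, so the empirical formula is C3H6O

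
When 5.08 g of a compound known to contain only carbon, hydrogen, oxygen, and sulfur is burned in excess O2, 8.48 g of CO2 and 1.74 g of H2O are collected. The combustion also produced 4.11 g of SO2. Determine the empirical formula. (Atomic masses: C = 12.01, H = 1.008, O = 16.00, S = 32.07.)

C6H6OS2

mol C = 8.48 / 44.01 = 0.1927; mass C = 0.1927 × 12.01 = 2.314 g
mol H = 2 × (1.74 / 18.02) = 0.1931; mass H = 0.1931 × 1.008 = 0.1947 g
mol S = 4.11 / 64.07 = 0.06415; mass S = 2.057 g
mass O = 5.08 − (4.566) = 0.5140 g → mol O = 0.03212
Ratios (÷ 0.03212): C 5.998, H 6.012, O 1.000, S 1.997
≈ 6:6:1:2 → C6H6OS2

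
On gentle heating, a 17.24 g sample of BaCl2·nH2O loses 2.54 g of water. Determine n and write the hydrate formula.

BaCl2·2H2O

Mass of anhydrous BaCl2 = 17.24 − 2.54 = 14.7 g
mol H2O = 2.54 / 18.02 = 0.141
Molar mass of BaCl2 = 208.23 g/mol → mol BaCl2 = 14.7 / 208.23 = 0.0706
n = 0.141 / 0.0706 = 2.00 ≈ 2 → BaCl2·2H2O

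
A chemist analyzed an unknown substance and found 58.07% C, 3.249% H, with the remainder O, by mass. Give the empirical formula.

Assume 100 g: 58.07 g C, 3.249 g H, 38.681 g O.
C: 58.07 g ÷ 12.01 g/mol = 4.835 mol
H: 3.249 g ÷ 1.008 g/mol = 3.223 mol
O: 38.681 g ÷ 16.00 g/mol = 2.418 mol
Divide by the smallest (2.418 mol O): C 2.000, H 1.333, O 1.000
Multiply by 3: C 6.00, H 4.00, O 3.00 → C6H4O3

C6H4O3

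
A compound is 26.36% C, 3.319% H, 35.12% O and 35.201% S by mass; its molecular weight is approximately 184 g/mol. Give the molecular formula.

C4H6O4S2

Assume 100 g: 26.36 g C, 3.319 g H, 35.12 g O, 35.201 g S.
n(C) = 26.36/12.01 = 2.195, n(H) = 3.319/1.008 = 3.293, n(O) = 35.12/16.00 = 2.195, n(S) = 35.201/32.07 = 1.098
Divide by the smallest (1.098 mol S): C 2.000, H 3.000, O 2.000, S 1.000
≈ 2:3:2:1 → C2H3O2S
Empirical-formula mass = 91.11 g/mol
n = 184 / 91.11 = 2.02 ≈ 2
Molecular formula = (C2H3O2S)×2 = C4H6O4S2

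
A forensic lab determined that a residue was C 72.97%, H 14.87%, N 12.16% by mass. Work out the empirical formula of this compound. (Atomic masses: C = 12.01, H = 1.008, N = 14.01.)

Assume 100 g: 72.97 g C, 14.87 g H, 12.16 g N.
n(C) = 72.97/12.01 = 6.076, n(H) = 14.87/1.008 = 14.75, n(N) = 12.16/14.01 = 0.868
Smallest is N at 0.868 mol; normalising gives C 7.000, H 16.996, N 1.000
≈ 7:17:1 → C7H17N

C7H17N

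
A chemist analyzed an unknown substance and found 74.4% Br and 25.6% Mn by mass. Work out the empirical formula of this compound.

Br2Mn

Assume 100 g: 74.4 g Br, 25.6 g Mn.
Br: 74.4 g ÷ 79.90 g/mol = 0.9312 mol
Mn: 25.6 g ÷ 54.94 g/mol = 0.466 mol
Divide by the smallest (0.466 mol Mn): Br 1.998, Mn 1.000
Ratio ≈ 2:1, so the empirical formula is Br2Mn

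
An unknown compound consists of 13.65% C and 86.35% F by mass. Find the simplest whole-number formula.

CF4

Assume 100 g: 13.65 g C, 86.35 g F.
Moles — C: 13.65 / 12.01 = 1.137 mol; F: 86.35 / 19.00 = 4.545 mol
Divide by the smallest (1.137 mol C): C 1.000, F 3.999
→ CF4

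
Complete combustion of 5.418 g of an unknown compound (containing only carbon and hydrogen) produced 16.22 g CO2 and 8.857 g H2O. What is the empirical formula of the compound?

C3H8

mol C = 16.22 / 44.01 = 0.3686; mass C = 0.3686 × 12.01 = 4.426 g
mol H = 2 × (8.857 / 18.02) = 0.9830; mass H = 0.9830 × 1.008 = 0.9909 g
Smallest is C at 0.3686 mol; normalising gives C 1.000, H 2.667
×3: C 3.00, H 8.00 → C3H8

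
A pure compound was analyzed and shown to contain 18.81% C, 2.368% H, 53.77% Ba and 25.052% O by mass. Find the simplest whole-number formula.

C4H6BaO4

Assume 100 g: 18.81 g C, 2.368 g H, 53.77 g Ba, 25.052 g O.
n(C) = 18.81/12.01 = 1.566, n(H) = 2.368/1.008 = 2.349, n(Ba) = 53.77/137.33 = 0.3915, n(O) = 25.052/16.00 = 1.566
Divide by the smallest (0.3915 mol Ba): C 4.000, H 6.000, Ba 1.000, O 3.999
Ratio ≈ 4:6:1:4, so the empirical formula is C4H6BaO4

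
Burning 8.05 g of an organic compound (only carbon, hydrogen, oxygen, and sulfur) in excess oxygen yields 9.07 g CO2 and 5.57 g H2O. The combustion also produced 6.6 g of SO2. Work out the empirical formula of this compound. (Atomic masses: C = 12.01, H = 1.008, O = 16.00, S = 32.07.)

C2H6OS

mol C = 9.07 / 44.01 = 0.2061; mass C = 0.2061 × 12.01 = 2.475 g
mol H = 2 × (5.57 / 18.02) = 0.6182; mass H = 0.6182 × 1.008 = 0.6231 g
mol S = 6.6 / 64.07 = 0.1030; mass S = 3.304 g
mass O = 8.05 − (6.402) = 1.648 g → mol O = 0.1030
Divide by the smallest (0.103 mol O): C 2.001, H 6.002, O 1.000, S 1.000
≈ 2:6:1:1 → C2H6OS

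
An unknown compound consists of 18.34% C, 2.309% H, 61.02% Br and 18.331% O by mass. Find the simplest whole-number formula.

C4H6Br2O3

Assume 100 g: 18.34 g C, 2.309 g H, 61.02 g Br, 18.331 g O.
C: 18.34 g ÷ 12.01 g/mol = 1.527 mol
H: 2.309 g ÷ 1.008 g/mol = 2.291 mol
Br: 61.02 g ÷ 79.90 g/mol = 0.7637 mol
O: 18.331 g ÷ 16.00 g/mol = 1.146 mol
Ratios (÷ 0.7637): C 2.000, H 2.999, Br 1.000, O 1.500
Scaling by 2: C 4.00, H 6.00, Br 2.00, O 3.00 → C4H6Br2O3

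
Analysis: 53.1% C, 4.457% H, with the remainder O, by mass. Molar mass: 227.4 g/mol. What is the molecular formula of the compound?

C10H10O6

Assume 100 g: 53.1 g C, 4.457 g H, 42.443 g O.
C: 53.1 g ÷ 12.01 g/mol = 4.421 mol
H: 4.457 g ÷ 1.008 g/mol = 4.422 mol
O: 42.443 g ÷ 16.00 g/mol = 2.653 mol
Ratios (÷ 2.653): C 1.667, H 1.667, O 1.000
Multiply by 3: C 5.00, H 5.00, O 3.00 → C5H5O3
Empirical-formula mass = 113.09 g/mol
n = 227.4 / 113.09 = 2.01 ≈ 2
Molecular formula = (C5H5O3)×2 = C10H10O6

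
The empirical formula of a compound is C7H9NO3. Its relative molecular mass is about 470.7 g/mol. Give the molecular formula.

C21H27N3O9

Empirical-formula mass = 155.15 g/mol
n = 470.7 / 155.15 = 3.03 ≈ 3
Molecular formula = (C7H9NO3)3 = C21H27N3O9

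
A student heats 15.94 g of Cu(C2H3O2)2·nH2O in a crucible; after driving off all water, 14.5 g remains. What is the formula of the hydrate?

Mass of water lost = 15.94 − 14.5 = 1.44 g → 1.44 / 18.02 = 0.07991 mol H2O
Molar mass of Cu(C2H3O2)2 = 181.64 g/mol → mol Cu(C2H3O2)2 = 14.5 / 181.64 = 0.07983
n = 0.07991 / 0.07983 = 1.00 ≈ 1 → Cu(C2H3O2)2·H2O

Cu(C2H3O2)2·H2O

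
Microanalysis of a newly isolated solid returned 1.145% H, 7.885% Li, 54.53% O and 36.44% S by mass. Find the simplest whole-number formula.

Assume 100 g: 1.145 g H, 7.885 g Li, 54.53 g O, 36.44 g S.
n(H) = 1.145/1.008 = 1.136, n(Li) = 7.885/6.94 = 1.136, n(O) = 54.53/16.00 = 3.408, n(S) = 36.44/32.07 = 1.136
Smallest is H at 1.136 mol; normalising gives H 1.000, Li 1.000, O 3.000, S 1.000
→ HLiO3S

HLiO3S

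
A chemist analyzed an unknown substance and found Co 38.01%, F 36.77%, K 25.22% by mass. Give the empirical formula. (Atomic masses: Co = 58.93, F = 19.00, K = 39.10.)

CoF3K

Assume 100 g: 38.01 g Co, 36.77 g F, 25.22 g K.
n(Co) = 38.01/58.93 = 0.645, n(F) = 36.77/19.00 = 1.935, n(K) = 25.22/39.10 = 0.645
Smallest is Co at 0.645 mol; normalising gives Co 1.000, F 3.000, K 1.000
Ratio ≈ 1:3:1, so the empirical formula is CoF3K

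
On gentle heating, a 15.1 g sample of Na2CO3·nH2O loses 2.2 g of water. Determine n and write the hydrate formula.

Na2CO3·H2O

Mass of anhydrous Na2CO3 = 15.1 − 2.2 = 12.9 g
mol H2O = 2.2 / 18.02 = 0.1221
Molar mass of Na2CO3 = 105.99 g/mol → mol Na2CO3 = 12.9 / 105.99 = 0.1217
n = 0.1221 / 0.1217 = 1.00 ≈ 1 → Na2CO3·H2O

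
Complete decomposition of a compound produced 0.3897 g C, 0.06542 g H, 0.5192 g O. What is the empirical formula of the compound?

C: 0.3897 g ÷ 12.01 g/mol = 0.03245 mol
H: 0.06542 g ÷ 1.008 g/mol = 0.0649 mol
O: 0.5192 g ÷ 16.00 g/mol = 0.03245 mol
Smallest is C at 0.03245 mol; normalising gives C 1.000, H 2.000, O 1.000
≈ 1:2:1 → CH2O

CH2O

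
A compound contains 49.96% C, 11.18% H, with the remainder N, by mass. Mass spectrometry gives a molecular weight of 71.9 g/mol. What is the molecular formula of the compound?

C3H8N2

Assume 100 g: 49.96 g C, 11.18 g H, 38.86 g N.
n(C) = 49.96/12.01 = 4.16, n(H) = 11.18/1.008 = 11.09, n(N) = 38.86/14.01 = 2.774
Smallest is N at 2.774 mol; normalising gives C 1.500, H 3.999, N 1.000
Multiply by 2: C 3.00, H 8.00, N 2.00 → C3H8N2
Empirical-formula mass = 72.11 g/mol
n = 71.9 / 72.11 = 1.00 ≈ 1
Molecular formula = empirical formula = C3H8N2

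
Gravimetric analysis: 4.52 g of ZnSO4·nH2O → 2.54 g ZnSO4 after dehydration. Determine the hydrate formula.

Mass of water lost = 4.52 − 2.54 = 1.98 g → 1.98 / 18.02 = 0.1099 mol H2O
Molar mass of ZnSO4 = 161.45 g/mol → mol ZnSO4 = 2.54 / 161.45 = 0.01573
n = 0.1099 / 0.01573 = 6.98 ≈ 7 → ZnSO4·7H2O

ZnSO4·7H2O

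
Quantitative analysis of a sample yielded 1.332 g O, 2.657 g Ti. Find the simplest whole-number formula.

O: 1.332 g ÷ 16.00 g/mol = 0.08325 mol
Ti: 2.657 g ÷ 47.87 g/mol = 0.0555 mol
Smallest is Ti at 0.0555 mol; normalising gives O 1.500, Ti 1.000
Multiply by 2: O 3.00, Ti 2.00 → O3Ti2

O3Ti2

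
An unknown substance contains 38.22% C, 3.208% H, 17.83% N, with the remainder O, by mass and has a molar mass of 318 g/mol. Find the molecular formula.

C10H10N4O8

Assume 100 g: 38.22 g C, 3.208 g H, 17.83 g N, 40.742 g O.
C: 38.22 g ÷ 12.01 g/mol = 3.182 mol
H: 3.208 g ÷ 1.008 g/mol = 3.183 mol
N: 17.83 g ÷ 14.01 g/mol = 1.273 mol
O: 40.742 g ÷ 16.00 g/mol = 2.546 mol
Divide by the smallest (1.273 mol N): C 2.501, H 2.501, N 1.000, O 2.001
Multiply by 2: C 5.00, H 5.00, N 2.00, O 4.00 → C5H5N2O4
Empirical-formula mass = 157.11 g/mol
n = 318 / 157.11 = 2.02 ≈ 2
Molecular formula = (C5H5N2O4)×2 = C10H10N4O8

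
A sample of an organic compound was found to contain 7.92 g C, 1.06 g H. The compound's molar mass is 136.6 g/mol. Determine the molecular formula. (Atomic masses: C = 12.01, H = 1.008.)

C10H16

n(C) = 7.92/12.01 = 0.6595, n(H) = 1.06/1.008 = 1.052
Divide by the smallest (0.6595 mol C): C 1.000, H 1.595
×5: C 5.00, H 7.97 → C5H8
Empirical-formula mass = 68.11 g/mol
n = 136.6 / 68.11 = 2.01 ≈ 2
Molecular formula = (C5H8)×2 = C10H16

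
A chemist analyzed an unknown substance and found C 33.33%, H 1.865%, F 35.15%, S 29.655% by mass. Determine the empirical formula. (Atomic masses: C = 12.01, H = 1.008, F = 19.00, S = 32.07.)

C3H2F2S

Assume 100 g: 33.33 g C, 1.865 g H, 35.15 g F, 29.655 g S.
Moles — C: 33.33 / 12.01 = 2.775 mol; H: 1.865 / 1.008 = 1.85 mol; F: 35.15 / 19.00 = 1.85 mol; S: 29.655 / 32.07 = 0.9247 mol
Ratios (÷ 0.9247): C 3.001, H 2.001, F 2.001, S 1.000
≈ 3:2:2:1 → C3H2F2S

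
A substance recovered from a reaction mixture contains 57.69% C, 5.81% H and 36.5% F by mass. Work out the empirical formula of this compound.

Assume 100 g: 57.69 g C, 5.81 g H, 36.5 g F.
n(C) = 57.69/12.01 = 4.803, n(H) = 5.81/1.008 = 5.764, n(F) = 36.5/19.00 = 1.921
Divide by the smallest (1.921 mol F): C 2.500, H 3.000, F 1.000
×2: C 5.00, H 6.00, F 2.00 → C5H6F2

C5H6F2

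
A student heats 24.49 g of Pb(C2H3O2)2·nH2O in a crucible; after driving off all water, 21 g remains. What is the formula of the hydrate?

Mass of water lost = 24.49 − 21 = 3.49 g → 3.49 / 18.02 = 0.1937 mol H2O
Molar mass of Pb(C2H3O2)2 = 325.29 g/mol → mol Pb(C2H3O2)2 = 21 / 325.29 = 0.06456
n = 0.1937 / 0.06456 = 3.00 ≈ 3 → Pb(C2H3O2)2·3H2O

Pb(C2H3O2)2·3H2O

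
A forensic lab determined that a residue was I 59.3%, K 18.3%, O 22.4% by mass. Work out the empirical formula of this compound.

Assume 100 g: 59.3 g I, 18.3 g K, 22.4 g O.
n(I) = 59.3/126.90 = 0.4673, n(K) = 18.3/39.10 = 0.468, n(O) = 22.4/16.00 = 1.4
Smallest is I at 0.4673 mol; normalising gives I 1.000, K 1.002, O 2.996
Ratio ≈ 1:1:3, so the empirical formula is IKO3

IKO3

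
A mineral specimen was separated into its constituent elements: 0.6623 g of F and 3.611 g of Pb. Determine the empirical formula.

F2Pb

n(F) = 0.6623/19.00 = 0.03486, n(Pb) = 3.611/207.2 = 0.01743
Divide by the smallest (0.01743 mol Pb): F 2.000, Pb 1.000
≈ 2:1 → F2Pb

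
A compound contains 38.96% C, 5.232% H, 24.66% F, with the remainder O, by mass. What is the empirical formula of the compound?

Assume 100 g: 38.96 g C, 5.232 g H, 24.66 g F, 31.148 g O.
C: 38.96 g ÷ 12.01 g/mol = 3.244 mol
H: 5.232 g ÷ 1.008 g/mol = 5.19 mol
F: 24.66 g ÷ 19.00 g/mol = 1.298 mol
O: 31.148 g ÷ 16.00 g/mol = 1.947 mol
Ratios (÷ 1.298): C 2.499, H 3.999, F 1.000, O 1.500
Scaling by 2: C 5.00, H 8.00, F 2.00, O 3.00 → C5H8F2O3

C5H8F2O3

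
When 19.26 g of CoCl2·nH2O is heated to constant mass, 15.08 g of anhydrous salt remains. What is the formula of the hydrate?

Mass of water lost = 19.26 − 15.08 = 4.18 g → 4.18 / 18.02 = 0.232 mol H2O
Molar mass of CoCl2 = 129.83 g/mol → mol CoCl2 = 15.08 / 129.83 = 0.1162
n = 0.232 / 0.1162 = 2.00 ≈ 2 → CoCl2·2H2O

CoCl2·2H2O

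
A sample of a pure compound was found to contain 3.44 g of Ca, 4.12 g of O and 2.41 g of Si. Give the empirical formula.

Ca: 3.44 g ÷ 40.08 g/mol = 0.08583 mol
O: 4.12 g ÷ 16.00 g/mol = 0.2575 mol
Si: 2.41 g ÷ 28.09 g/mol = 0.0858 mol
Smallest is Si at 0.0858 mol; normalising gives Ca 1.000, O 3.001, Si 1.000
Ratio ≈ 1:3:1, so the empirical formula is CaO3Si

CaO3Si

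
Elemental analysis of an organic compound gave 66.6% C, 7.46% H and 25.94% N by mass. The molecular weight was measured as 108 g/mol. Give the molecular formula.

Assume 100 g: 66.6 g C, 7.46 g H, 25.94 g N.
C: 66.6 g ÷ 12.01 g/mol = 5.545 mol
H: 7.46 g ÷ 1.008 g/mol = 7.401 mol
N: 25.94 g ÷ 14.01 g/mol = 1.852 mol
Divide by the smallest (1.852 mol N): C 2.995, H 3.997, N 1.000
≈ 3:4:1 → C3H4N
Empirical-formula mass = 54.07 g/mol
n = 108 / 54.07 = 2.00 ≈ 2
Molecular formula = (C3H4N)×2 = C6H8N2

C6H8N2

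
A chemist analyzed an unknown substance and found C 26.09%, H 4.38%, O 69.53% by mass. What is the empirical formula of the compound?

CH2O2

Assume 100 g: 26.09 g C, 4.38 g H, 69.53 g O.
n(C) = 26.09/12.01 = 2.172, n(H) = 4.38/1.008 = 4.345, n(O) = 69.53/16.00 = 4.346
Divide by the smallest (2.172 mol C): C 1.000, H 2.000, O 2.000
≈ 1:2:2 → CH2O2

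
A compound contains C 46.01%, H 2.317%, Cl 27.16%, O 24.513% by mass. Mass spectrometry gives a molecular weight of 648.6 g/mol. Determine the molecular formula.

Assume 100 g: 46.01 g C, 2.317 g H, 27.16 g Cl, 24.513 g O.
Moles — C: 46.01 / 12.01 = 3.831 mol; H: 2.317 / 1.008 = 2.299 mol; Cl: 27.16 / 35.45 = 0.7661 mol; O: 24.513 / 16.00 = 1.532 mol
Smallest is Cl at 0.7661 mol; normalising gives C 5.000, H 3.000, Cl 1.000, O 2.000
Ratio ≈ 5:3:1:2, so the empirical formula is C5H3ClO2
Empirical-formula mass = 130.52 g/mol
n = 648.6 / 130.52 = 4.97 ≈ 5
Molecular formula = (C5H3ClO2)×5 = C25H15Cl5O10

C25H15Cl5O10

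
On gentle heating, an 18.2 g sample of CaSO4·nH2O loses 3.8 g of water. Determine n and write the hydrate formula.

CaSO4·2H2O

Mass of anhydrous CaSO4 = 18.2 − 3.8 = 14.4 g
mol H2O = 3.8 / 18.02 = 0.2109
Molar mass of CaSO4 = 136.15 g/mol → mol CaSO4 = 14.4 / 136.15 = 0.1058
n = 0.2109 / 0.1058 = 1.99 ≈ 2 → CaSO4·2H2O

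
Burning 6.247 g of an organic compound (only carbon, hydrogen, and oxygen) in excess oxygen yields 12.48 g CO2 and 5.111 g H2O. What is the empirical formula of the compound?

C2H4O

mol C = 12.48 / 44.01 = 0.2836; mass C = 0.2836 × 12.01 = 3.406 g
mol H = 2 × (5.111 / 18.02) = 0.5673; mass H = 0.5673 × 1.008 = 0.5718 g
mass O = 6.247 − (3.977) = 2.270 g → mol O = 0.1418
Divide by the smallest (0.1418 mol O): C 1.999, H 3.999, O 1.000
→ C2H4O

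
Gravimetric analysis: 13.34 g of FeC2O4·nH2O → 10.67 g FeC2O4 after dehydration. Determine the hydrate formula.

Mass of water lost = 13.34 − 10.67 = 2.67 g → 2.67 / 18.02 = 0.1482 mol H2O
Molar mass of FeC2O4 = 143.87 g/mol → mol FeC2O4 = 10.67 / 143.87 = 0.07416
n = 0.1482 / 0.07416 = 2.00 ≈ 2 → FeC2O4·2H2O

FeC2O4·2H2O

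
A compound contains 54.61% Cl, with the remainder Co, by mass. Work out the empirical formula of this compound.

Assume 100 g: 54.61 g Cl, 45.39 g Co.
Cl: 54.61 g ÷ 35.45 g/mol = 1.54 mol
Co: 45.39 g ÷ 58.93 g/mol = 0.7702 mol
Ratios (÷ 0.7702): Cl 2.000, Co 1.000
≈ 2:1 → Cl2Co

Cl2Co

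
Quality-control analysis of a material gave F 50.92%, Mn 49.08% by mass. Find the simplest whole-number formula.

Assume 100 g: 50.92 g F, 49.08 g Mn.
Moles — F: 50.92 / 19.00 = 2.68 mol; Mn: 49.08 / 54.94 = 0.8933 mol
Smallest is Mn at 0.8933 mol; normalising gives F 3.000, Mn 1.000
→ F3Mn

F3Mn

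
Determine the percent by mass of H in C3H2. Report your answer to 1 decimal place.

5.3%

Molar mass = 3(12.01) + 2(1.008) = 38.046 g/mol
Mass of H per mole = 2 × 1.008 = 2.016 g
% H = 2.016 / 38.046 × 100 = 5.3%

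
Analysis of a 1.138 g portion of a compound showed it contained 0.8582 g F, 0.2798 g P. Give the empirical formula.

Moles — F: 0.8582 / 19.00 = 0.04517 mol; P: 0.2798 / 30.97 = 0.009035 mol
Divide by the smallest (0.009035 mol P): F 5.000, P 1.000
≈ 5:1 → F5P

F5P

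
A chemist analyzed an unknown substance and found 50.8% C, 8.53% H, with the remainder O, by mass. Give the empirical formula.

C5H10O3

Assume 100 g: 50.8 g C, 8.53 g H, 40.67 g O.
C: 50.8 g ÷ 12.01 g/mol = 4.23 mol
H: 8.53 g ÷ 1.008 g/mol = 8.462 mol
O: 40.67 g ÷ 16.00 g/mol = 2.542 mol
Smallest is O at 2.542 mol; normalising gives C 1.664, H 3.329, O 1.000
Scaling by 3: C 4.99, H 9.99, O 3.00 → C5H10O3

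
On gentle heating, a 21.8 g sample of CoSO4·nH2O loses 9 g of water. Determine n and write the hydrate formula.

Mass of anhydrous CoSO4 = 21.8 − 9 = 12.8 g
mol H2O = 9 / 18.02 = 0.4994
Molar mass of CoSO4 = 155.00 g/mol → mol CoSO4 = 12.8 / 155.00 = 0.08258
n = 0.4994 / 0.08258 = 6.05 ≈ 6 → CoSO4·6H2O

CoSO4·6H2O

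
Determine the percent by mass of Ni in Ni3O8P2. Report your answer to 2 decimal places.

48.11%

Molar mass = 3(58.69) + 8(16.00) + 2(30.97) = 366.010 g/mol
Mass of Ni per mole = 3 × 58.69 = 176.070 g
% Ni = 176.070 / 366.010 × 100 = 48.11%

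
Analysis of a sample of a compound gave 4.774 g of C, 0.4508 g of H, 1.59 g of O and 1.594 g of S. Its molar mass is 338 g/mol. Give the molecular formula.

n(C) = 4.774/12.01 = 0.3975, n(H) = 0.4508/1.008 = 0.4472, n(O) = 1.59/16.00 = 0.09938, n(S) = 1.594/32.07 = 0.0497
Smallest is S at 0.0497 mol; normalising gives C 7.997, H 8.998, O 1.999, S 1.000
≈ 8:9:2:1 → C8H9O2S
Empirical-formula mass = 169.22 g/mol
n = 338 / 169.22 = 2.00 ≈ 2
Molecular formula = (C8H9O2S)×2 = C16H18O4S2

C16H18O4S2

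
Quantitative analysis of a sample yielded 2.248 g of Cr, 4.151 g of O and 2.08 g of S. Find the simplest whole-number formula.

Cr: 2.248 g ÷ 52.00 g/mol = 0.04323 mol
O: 4.151 g ÷ 16.00 g/mol = 0.2594 mol
S: 2.08 g ÷ 32.07 g/mol = 0.06486 mol
Smallest is Cr at 0.04323 mol; normalising gives Cr 1.000, O 6.001, S 1.500
Multiply by 2: Cr 2.00, O 12.00, S 3.00 → Cr2O12S3

Cr2O12S3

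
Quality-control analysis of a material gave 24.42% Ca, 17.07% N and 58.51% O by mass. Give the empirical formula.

Assume 100 g: 24.42 g Ca, 17.07 g N, 58.51 g O.
Ca: 24.42 g ÷ 40.08 g/mol = 0.6093 mol
N: 17.07 g ÷ 14.01 g/mol = 1.218 mol
O: 58.51 g ÷ 16.00 g/mol = 3.657 mol
Smallest is Ca at 0.6093 mol; normalising gives Ca 1.000, N 2.000, O 6.002
→ CaN2O6

CaN2O6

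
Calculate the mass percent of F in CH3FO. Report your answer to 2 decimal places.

37.97%

Molar mass = 1(12.01) + 3(1.008) + 1(19.00) + 1(16.00) = 50.034 g/mol
Mass of F per mole = 1 × 19.00 = 19.000 g
% F = 19.000 / 50.034 × 100 = 37.97%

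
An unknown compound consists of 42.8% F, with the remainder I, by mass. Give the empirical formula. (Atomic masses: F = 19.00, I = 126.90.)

F5I

Assume 100 g: 42.8 g F, 57.2 g I.
F: 42.8 g ÷ 19.00 g/mol = 2.253 mol
I: 57.2 g ÷ 126.90 g/mol = 0.4507 mol
Divide by the smallest (0.4507 mol I): F 4.998, I 1.000
≈ 5:1 → F5I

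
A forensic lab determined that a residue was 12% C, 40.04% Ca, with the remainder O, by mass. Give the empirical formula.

Assume 100 g: 12 g C, 40.04 g Ca, 47.96 g O.
C: 12 g ÷ 12.01 g/mol = 0.9992 mol
Ca: 40.04 g ÷ 40.08 g/mol = 0.999 mol
O: 47.96 g ÷ 16.00 g/mol = 2.998 mol
Divide by the smallest (0.999 mol Ca): C 1.000, Ca 1.000, O 3.000
→ CCaO3

CCaO3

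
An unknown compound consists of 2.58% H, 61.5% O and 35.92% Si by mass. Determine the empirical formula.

H2O3Si

Assume 100 g: 2.58 g H, 61.5 g O, 35.92 g Si.
Moles — H: 2.58 / 1.008 = 2.56 mol; O: 61.5 / 16.00 = 3.844 mol; Si: 35.92 / 28.09 = 1.279 mol
Smallest is Si at 1.279 mol; normalising gives H 2.002, O 3.006, Si 1.000
→ H2O3Si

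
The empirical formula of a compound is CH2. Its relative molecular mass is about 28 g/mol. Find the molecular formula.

Empirical-formula mass = 14.03 g/mol
n = 28 / 14.03 = 2.00 ≈ 2
Molecular formula = (CH2)2 = C2H4

C2H4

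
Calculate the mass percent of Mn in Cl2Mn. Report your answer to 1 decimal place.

43.7%

Molar mass = 2(35.45) + 1(54.94) = 125.840 g/mol
Mass of Mn per mole = 1 × 54.94 = 54.940 g
% Mn = 54.940 / 125.840 × 100 = 43.7%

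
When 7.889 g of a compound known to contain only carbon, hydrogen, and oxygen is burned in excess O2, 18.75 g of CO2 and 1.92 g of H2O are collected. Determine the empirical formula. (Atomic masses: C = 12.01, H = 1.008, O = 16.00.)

C8H4O3

mol C = 18.75 / 44.01 = 0.4260; mass C = 0.4260 × 12.01 = 5.117 g
mol H = 2 × (1.92 / 18.02) = 0.2131; mass H = 0.2131 × 1.008 = 0.2148 g
mass O = 7.889 − (5.332) = 2.557 g → mol O = 0.1598
Divide by the smallest (0.1598 mol O): C 2.665, H 1.333, O 1.000
×3: C 8.00, H 4.00, O 3.00 → C8H4O3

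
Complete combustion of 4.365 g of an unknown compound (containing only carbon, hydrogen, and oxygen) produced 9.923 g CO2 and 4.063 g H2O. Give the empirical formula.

C3H6O

mol C = 9.923 / 44.01 = 0.2255; mass C = 0.2255 × 12.01 = 2.708 g
mol H = 2 × (4.063 / 18.02) = 0.4509; mass H = 0.4509 × 1.008 = 0.4546 g
mass O = 4.365 − (3.162) = 1.203 g → mol O = 0.07516
Ratios (÷ 0.07516): C 3.000, H 6.000, O 1.000
≈ 3:6:1 → C3H6O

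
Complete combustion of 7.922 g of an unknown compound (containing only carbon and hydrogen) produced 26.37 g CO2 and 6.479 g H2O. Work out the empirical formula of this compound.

C5H6

mol C = 26.37 / 44.01 = 0.5992; mass C = 0.5992 × 12.01 = 7.196 g
mol H = 2 × (6.479 / 18.02) = 0.7191; mass H = 0.7191 × 1.008 = 0.7248 g
Divide by the smallest (0.5992 mol C): C 1.000, H 1.200
Scaling by 5: C 5.00, H 6.00 → C5H6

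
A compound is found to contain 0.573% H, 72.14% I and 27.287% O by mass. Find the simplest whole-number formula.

HIO3

Assume 100 g: 0.573 g H, 72.14 g I, 27.287 g O.
Moles — H: 0.573 / 1.008 = 0.5685 mol; I: 72.14 / 126.90 = 0.5685 mol; O: 27.287 / 16.00 = 1.705 mol
Ratios (÷ 0.5685): H 1.000, I 1.000, O 3.000
≈ 1:1:3 → HIO3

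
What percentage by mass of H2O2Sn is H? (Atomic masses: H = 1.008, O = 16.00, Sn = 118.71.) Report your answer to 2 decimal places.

1.32%

Molar mass = 2(1.008) + 2(16.00) + 1(118.71) = 152.726 g/mol
Mass of H per mole = 2 × 1.008 = 2.016 g
% H = 2.016 / 152.726 × 100 = 1.32%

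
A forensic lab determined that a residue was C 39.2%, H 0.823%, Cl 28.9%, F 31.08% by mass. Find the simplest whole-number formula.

C4HClF2

Assume 100 g: 39.2 g C, 0.823 g H, 28.9 g Cl, 31.08 g F.
n(C) = 39.2/12.01 = 3.264, n(H) = 0.823/1.008 = 0.8165, n(Cl) = 28.9/35.45 = 0.8152, n(F) = 31.08/19.00 = 1.636
Ratios (÷ 0.8152): C 4.004, H 1.002, Cl 1.000, F 2.007
≈ 4:1:1:2 → C4HClF2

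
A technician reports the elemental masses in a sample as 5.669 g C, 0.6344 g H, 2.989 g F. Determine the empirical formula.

C3H4F

C: 5.669 g ÷ 12.01 g/mol = 0.472 mol
H: 0.6344 g ÷ 1.008 g/mol = 0.6294 mol
F: 2.989 g ÷ 19.00 g/mol = 0.1573 mol
Divide by the smallest (0.1573 mol F): C 3.000, H 4.001, F 1.000
≈ 3:4:1 → C3H4F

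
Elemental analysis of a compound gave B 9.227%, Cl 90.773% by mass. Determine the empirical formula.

BCl3

Assume 100 g: 9.227 g B, 90.773 g Cl.
B: 9.227 g ÷ 10.81 g/mol = 0.8536 mol
Cl: 90.773 g ÷ 35.45 g/mol = 2.561 mol
Divide by the smallest (0.8536 mol B): B 1.000, Cl 3.000
≈ 1:3 → BCl3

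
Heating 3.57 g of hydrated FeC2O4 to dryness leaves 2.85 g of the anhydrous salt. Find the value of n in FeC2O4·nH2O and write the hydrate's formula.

Mass of water lost = 3.57 − 2.85 = 0.72 g → 0.72 / 18.02 = 0.03996 mol H2O
Molar mass of FeC2O4 = 143.87 g/mol → mol FeC2O4 = 2.85 / 143.87 = 0.01981
n = 0.03996 / 0.01981 = 2.02 ≈ 2 → FeC2O4·2H2O

FeC2O4·2H2O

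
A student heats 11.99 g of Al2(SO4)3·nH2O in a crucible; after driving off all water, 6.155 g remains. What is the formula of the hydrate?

Al2(SO4)3·18H2O

Mass of water lost = 11.99 − 6.155 = 5.835 g → 5.835 / 18.02 = 0.3238 mol H2O
Molar mass of Al2(SO4)3 = 342.17 g/mol → mol Al2(SO4)3 = 6.155 / 342.17 = 0.01799
n = 0.3238 / 0.01799 = 18.00 ≈ 18 → Al2(SO4)3·18H2O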